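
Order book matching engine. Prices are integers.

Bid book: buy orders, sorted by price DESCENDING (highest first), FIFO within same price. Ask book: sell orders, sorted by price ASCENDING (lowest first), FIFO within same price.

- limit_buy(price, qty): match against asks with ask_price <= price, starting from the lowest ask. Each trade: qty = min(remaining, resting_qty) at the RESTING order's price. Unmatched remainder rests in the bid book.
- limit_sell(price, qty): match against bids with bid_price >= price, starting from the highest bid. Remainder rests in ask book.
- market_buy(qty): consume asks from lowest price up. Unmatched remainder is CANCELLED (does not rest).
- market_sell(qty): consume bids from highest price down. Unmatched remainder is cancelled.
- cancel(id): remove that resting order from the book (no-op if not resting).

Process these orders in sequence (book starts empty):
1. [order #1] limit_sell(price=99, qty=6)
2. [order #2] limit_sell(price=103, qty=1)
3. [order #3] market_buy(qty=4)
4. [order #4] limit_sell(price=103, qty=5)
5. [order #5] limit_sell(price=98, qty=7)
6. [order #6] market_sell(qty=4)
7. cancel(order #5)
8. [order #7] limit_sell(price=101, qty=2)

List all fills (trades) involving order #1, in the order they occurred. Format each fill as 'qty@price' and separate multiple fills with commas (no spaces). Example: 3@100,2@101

After op 1 [order #1] limit_sell(price=99, qty=6): fills=none; bids=[-] asks=[#1:6@99]
After op 2 [order #2] limit_sell(price=103, qty=1): fills=none; bids=[-] asks=[#1:6@99 #2:1@103]
After op 3 [order #3] market_buy(qty=4): fills=#3x#1:4@99; bids=[-] asks=[#1:2@99 #2:1@103]
After op 4 [order #4] limit_sell(price=103, qty=5): fills=none; bids=[-] asks=[#1:2@99 #2:1@103 #4:5@103]
After op 5 [order #5] limit_sell(price=98, qty=7): fills=none; bids=[-] asks=[#5:7@98 #1:2@99 #2:1@103 #4:5@103]
After op 6 [order #6] market_sell(qty=4): fills=none; bids=[-] asks=[#5:7@98 #1:2@99 #2:1@103 #4:5@103]
After op 7 cancel(order #5): fills=none; bids=[-] asks=[#1:2@99 #2:1@103 #4:5@103]
After op 8 [order #7] limit_sell(price=101, qty=2): fills=none; bids=[-] asks=[#1:2@99 #7:2@101 #2:1@103 #4:5@103]

Answer: 4@99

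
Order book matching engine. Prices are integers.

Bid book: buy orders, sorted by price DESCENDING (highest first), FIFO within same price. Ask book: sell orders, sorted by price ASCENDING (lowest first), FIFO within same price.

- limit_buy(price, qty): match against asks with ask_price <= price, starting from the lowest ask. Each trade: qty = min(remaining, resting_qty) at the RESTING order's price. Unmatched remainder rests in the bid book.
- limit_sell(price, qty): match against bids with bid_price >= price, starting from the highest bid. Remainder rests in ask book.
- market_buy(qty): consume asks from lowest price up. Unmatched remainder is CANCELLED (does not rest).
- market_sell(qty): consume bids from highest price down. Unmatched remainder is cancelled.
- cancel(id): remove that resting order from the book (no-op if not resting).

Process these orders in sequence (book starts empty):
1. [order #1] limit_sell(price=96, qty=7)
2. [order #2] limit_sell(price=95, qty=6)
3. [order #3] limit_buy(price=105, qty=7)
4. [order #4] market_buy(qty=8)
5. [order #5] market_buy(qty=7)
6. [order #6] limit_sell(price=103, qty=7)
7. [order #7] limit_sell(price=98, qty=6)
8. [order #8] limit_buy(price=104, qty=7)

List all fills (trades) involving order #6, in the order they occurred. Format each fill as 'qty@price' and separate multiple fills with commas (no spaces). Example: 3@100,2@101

Answer: 1@103

Derivation:
After op 1 [order #1] limit_sell(price=96, qty=7): fills=none; bids=[-] asks=[#1:7@96]
After op 2 [order #2] limit_sell(price=95, qty=6): fills=none; bids=[-] asks=[#2:6@95 #1:7@96]
After op 3 [order #3] limit_buy(price=105, qty=7): fills=#3x#2:6@95 #3x#1:1@96; bids=[-] asks=[#1:6@96]
After op 4 [order #4] market_buy(qty=8): fills=#4x#1:6@96; bids=[-] asks=[-]
After op 5 [order #5] market_buy(qty=7): fills=none; bids=[-] asks=[-]
After op 6 [order #6] limit_sell(price=103, qty=7): fills=none; bids=[-] asks=[#6:7@103]
After op 7 [order #7] limit_sell(price=98, qty=6): fills=none; bids=[-] asks=[#7:6@98 #6:7@103]
After op 8 [order #8] limit_buy(price=104, qty=7): fills=#8x#7:6@98 #8x#6:1@103; bids=[-] asks=[#6:6@103]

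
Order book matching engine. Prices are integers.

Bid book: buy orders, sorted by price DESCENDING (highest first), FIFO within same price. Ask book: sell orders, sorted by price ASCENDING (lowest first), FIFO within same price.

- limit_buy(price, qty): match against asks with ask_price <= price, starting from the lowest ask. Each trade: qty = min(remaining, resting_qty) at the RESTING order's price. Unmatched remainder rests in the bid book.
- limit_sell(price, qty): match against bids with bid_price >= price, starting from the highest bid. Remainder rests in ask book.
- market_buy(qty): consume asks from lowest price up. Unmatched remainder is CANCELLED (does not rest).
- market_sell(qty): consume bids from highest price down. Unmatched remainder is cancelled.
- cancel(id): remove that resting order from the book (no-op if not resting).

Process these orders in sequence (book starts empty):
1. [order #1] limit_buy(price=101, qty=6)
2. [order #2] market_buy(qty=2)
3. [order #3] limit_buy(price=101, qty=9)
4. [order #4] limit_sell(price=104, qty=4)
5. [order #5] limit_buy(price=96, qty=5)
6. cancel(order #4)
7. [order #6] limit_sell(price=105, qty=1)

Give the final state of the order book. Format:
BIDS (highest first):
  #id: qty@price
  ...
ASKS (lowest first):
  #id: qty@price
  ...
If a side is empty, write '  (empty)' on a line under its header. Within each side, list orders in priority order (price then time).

Answer: BIDS (highest first):
  #1: 6@101
  #3: 9@101
  #5: 5@96
ASKS (lowest first):
  #6: 1@105

Derivation:
After op 1 [order #1] limit_buy(price=101, qty=6): fills=none; bids=[#1:6@101] asks=[-]
After op 2 [order #2] market_buy(qty=2): fills=none; bids=[#1:6@101] asks=[-]
After op 3 [order #3] limit_buy(price=101, qty=9): fills=none; bids=[#1:6@101 #3:9@101] asks=[-]
After op 4 [order #4] limit_sell(price=104, qty=4): fills=none; bids=[#1:6@101 #3:9@101] asks=[#4:4@104]
After op 5 [order #5] limit_buy(price=96, qty=5): fills=none; bids=[#1:6@101 #3:9@101 #5:5@96] asks=[#4:4@104]
After op 6 cancel(order #4): fills=none; bids=[#1:6@101 #3:9@101 #5:5@96] asks=[-]
After op 7 [order #6] limit_sell(price=105, qty=1): fills=none; bids=[#1:6@101 #3:9@101 #5:5@96] asks=[#6:1@105]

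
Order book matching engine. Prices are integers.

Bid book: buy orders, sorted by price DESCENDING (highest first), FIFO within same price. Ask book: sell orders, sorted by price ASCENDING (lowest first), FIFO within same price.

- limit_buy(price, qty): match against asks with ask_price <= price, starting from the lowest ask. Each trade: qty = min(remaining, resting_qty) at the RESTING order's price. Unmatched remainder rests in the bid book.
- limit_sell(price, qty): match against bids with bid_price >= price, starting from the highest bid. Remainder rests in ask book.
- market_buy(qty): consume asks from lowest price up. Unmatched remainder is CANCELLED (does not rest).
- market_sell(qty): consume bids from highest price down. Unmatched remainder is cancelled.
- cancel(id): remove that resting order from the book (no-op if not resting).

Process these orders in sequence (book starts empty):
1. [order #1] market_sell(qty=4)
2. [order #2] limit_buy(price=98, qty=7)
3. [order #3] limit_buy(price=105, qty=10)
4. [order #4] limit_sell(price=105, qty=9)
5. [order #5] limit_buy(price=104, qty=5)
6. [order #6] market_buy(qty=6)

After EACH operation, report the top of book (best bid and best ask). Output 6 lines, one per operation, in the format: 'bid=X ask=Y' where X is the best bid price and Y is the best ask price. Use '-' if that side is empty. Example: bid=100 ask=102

After op 1 [order #1] market_sell(qty=4): fills=none; bids=[-] asks=[-]
After op 2 [order #2] limit_buy(price=98, qty=7): fills=none; bids=[#2:7@98] asks=[-]
After op 3 [order #3] limit_buy(price=105, qty=10): fills=none; bids=[#3:10@105 #2:7@98] asks=[-]
After op 4 [order #4] limit_sell(price=105, qty=9): fills=#3x#4:9@105; bids=[#3:1@105 #2:7@98] asks=[-]
After op 5 [order #5] limit_buy(price=104, qty=5): fills=none; bids=[#3:1@105 #5:5@104 #2:7@98] asks=[-]
After op 6 [order #6] market_buy(qty=6): fills=none; bids=[#3:1@105 #5:5@104 #2:7@98] asks=[-]

Answer: bid=- ask=-
bid=98 ask=-
bid=105 ask=-
bid=105 ask=-
bid=105 ask=-
bid=105 ask=-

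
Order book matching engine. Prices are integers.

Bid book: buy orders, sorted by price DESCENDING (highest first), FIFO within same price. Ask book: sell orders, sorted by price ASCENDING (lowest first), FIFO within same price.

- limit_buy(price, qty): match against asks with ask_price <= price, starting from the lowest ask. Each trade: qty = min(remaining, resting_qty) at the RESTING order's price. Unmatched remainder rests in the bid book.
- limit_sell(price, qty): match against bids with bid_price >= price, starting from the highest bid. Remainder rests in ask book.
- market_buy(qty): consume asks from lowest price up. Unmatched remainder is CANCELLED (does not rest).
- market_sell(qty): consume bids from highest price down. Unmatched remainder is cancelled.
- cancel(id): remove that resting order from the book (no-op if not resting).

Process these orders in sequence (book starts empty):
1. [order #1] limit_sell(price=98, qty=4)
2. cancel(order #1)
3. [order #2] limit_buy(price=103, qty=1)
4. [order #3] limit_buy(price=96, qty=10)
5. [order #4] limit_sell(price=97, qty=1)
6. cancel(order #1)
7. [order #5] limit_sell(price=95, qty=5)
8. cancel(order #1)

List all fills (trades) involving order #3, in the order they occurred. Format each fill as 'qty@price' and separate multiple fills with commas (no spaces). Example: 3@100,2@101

Answer: 5@96

Derivation:
After op 1 [order #1] limit_sell(price=98, qty=4): fills=none; bids=[-] asks=[#1:4@98]
After op 2 cancel(order #1): fills=none; bids=[-] asks=[-]
After op 3 [order #2] limit_buy(price=103, qty=1): fills=none; bids=[#2:1@103] asks=[-]
After op 4 [order #3] limit_buy(price=96, qty=10): fills=none; bids=[#2:1@103 #3:10@96] asks=[-]
After op 5 [order #4] limit_sell(price=97, qty=1): fills=#2x#4:1@103; bids=[#3:10@96] asks=[-]
After op 6 cancel(order #1): fills=none; bids=[#3:10@96] asks=[-]
After op 7 [order #5] limit_sell(price=95, qty=5): fills=#3x#5:5@96; bids=[#3:5@96] asks=[-]
After op 8 cancel(order #1): fills=none; bids=[#3:5@96] asks=[-]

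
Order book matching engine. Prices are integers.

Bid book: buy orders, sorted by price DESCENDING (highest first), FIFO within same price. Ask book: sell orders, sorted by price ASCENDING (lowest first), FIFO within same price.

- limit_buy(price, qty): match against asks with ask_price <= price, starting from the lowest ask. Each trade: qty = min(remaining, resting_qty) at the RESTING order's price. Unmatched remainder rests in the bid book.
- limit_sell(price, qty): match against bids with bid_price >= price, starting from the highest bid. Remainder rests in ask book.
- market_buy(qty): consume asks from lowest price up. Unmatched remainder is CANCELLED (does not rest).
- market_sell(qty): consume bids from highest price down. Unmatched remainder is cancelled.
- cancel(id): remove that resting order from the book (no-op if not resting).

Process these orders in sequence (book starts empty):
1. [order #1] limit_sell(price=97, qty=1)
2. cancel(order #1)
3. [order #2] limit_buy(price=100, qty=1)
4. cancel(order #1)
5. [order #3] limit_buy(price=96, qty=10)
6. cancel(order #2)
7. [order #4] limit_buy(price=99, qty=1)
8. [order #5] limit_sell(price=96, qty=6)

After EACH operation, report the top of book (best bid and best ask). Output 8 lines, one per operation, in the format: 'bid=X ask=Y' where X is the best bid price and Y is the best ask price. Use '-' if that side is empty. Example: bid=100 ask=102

After op 1 [order #1] limit_sell(price=97, qty=1): fills=none; bids=[-] asks=[#1:1@97]
After op 2 cancel(order #1): fills=none; bids=[-] asks=[-]
After op 3 [order #2] limit_buy(price=100, qty=1): fills=none; bids=[#2:1@100] asks=[-]
After op 4 cancel(order #1): fills=none; bids=[#2:1@100] asks=[-]
After op 5 [order #3] limit_buy(price=96, qty=10): fills=none; bids=[#2:1@100 #3:10@96] asks=[-]
After op 6 cancel(order #2): fills=none; bids=[#3:10@96] asks=[-]
After op 7 [order #4] limit_buy(price=99, qty=1): fills=none; bids=[#4:1@99 #3:10@96] asks=[-]
After op 8 [order #5] limit_sell(price=96, qty=6): fills=#4x#5:1@99 #3x#5:5@96; bids=[#3:5@96] asks=[-]

Answer: bid=- ask=97
bid=- ask=-
bid=100 ask=-
bid=100 ask=-
bid=100 ask=-
bid=96 ask=-
bid=99 ask=-
bid=96 ask=-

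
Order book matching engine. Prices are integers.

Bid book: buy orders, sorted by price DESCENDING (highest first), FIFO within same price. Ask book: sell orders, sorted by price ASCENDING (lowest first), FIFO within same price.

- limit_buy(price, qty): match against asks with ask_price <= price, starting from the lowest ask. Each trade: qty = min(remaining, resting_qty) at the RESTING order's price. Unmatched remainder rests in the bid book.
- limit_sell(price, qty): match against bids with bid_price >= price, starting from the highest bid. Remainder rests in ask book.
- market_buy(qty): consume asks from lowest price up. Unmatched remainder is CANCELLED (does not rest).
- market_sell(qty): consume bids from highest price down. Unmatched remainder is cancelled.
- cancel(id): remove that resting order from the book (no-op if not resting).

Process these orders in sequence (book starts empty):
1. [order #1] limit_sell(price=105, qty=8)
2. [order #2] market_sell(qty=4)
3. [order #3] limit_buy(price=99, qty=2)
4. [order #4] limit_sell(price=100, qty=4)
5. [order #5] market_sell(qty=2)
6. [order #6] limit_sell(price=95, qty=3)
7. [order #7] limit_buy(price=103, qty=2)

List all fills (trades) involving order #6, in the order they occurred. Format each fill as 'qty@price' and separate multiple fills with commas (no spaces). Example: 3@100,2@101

Answer: 2@95

Derivation:
After op 1 [order #1] limit_sell(price=105, qty=8): fills=none; bids=[-] asks=[#1:8@105]
After op 2 [order #2] market_sell(qty=4): fills=none; bids=[-] asks=[#1:8@105]
After op 3 [order #3] limit_buy(price=99, qty=2): fills=none; bids=[#3:2@99] asks=[#1:8@105]
After op 4 [order #4] limit_sell(price=100, qty=4): fills=none; bids=[#3:2@99] asks=[#4:4@100 #1:8@105]
After op 5 [order #5] market_sell(qty=2): fills=#3x#5:2@99; bids=[-] asks=[#4:4@100 #1:8@105]
After op 6 [order #6] limit_sell(price=95, qty=3): fills=none; bids=[-] asks=[#6:3@95 #4:4@100 #1:8@105]
After op 7 [order #7] limit_buy(price=103, qty=2): fills=#7x#6:2@95; bids=[-] asks=[#6:1@95 #4:4@100 #1:8@105]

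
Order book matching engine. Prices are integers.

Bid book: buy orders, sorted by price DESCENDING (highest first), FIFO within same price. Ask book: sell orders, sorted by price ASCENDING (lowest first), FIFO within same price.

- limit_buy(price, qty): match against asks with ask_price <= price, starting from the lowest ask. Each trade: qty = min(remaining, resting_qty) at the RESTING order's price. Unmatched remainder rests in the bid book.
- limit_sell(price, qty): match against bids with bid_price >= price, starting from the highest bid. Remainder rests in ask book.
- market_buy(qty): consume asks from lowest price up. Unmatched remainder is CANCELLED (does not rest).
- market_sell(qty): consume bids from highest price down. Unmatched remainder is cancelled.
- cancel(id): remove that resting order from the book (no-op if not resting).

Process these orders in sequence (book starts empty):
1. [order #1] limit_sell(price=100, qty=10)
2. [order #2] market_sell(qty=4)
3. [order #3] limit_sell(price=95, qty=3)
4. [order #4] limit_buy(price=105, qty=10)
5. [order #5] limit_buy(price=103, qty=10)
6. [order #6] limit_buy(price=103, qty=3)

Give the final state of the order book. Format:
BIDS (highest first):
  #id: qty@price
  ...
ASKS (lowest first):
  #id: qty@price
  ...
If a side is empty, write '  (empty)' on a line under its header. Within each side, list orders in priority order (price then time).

After op 1 [order #1] limit_sell(price=100, qty=10): fills=none; bids=[-] asks=[#1:10@100]
After op 2 [order #2] market_sell(qty=4): fills=none; bids=[-] asks=[#1:10@100]
After op 3 [order #3] limit_sell(price=95, qty=3): fills=none; bids=[-] asks=[#3:3@95 #1:10@100]
After op 4 [order #4] limit_buy(price=105, qty=10): fills=#4x#3:3@95 #4x#1:7@100; bids=[-] asks=[#1:3@100]
After op 5 [order #5] limit_buy(price=103, qty=10): fills=#5x#1:3@100; bids=[#5:7@103] asks=[-]
After op 6 [order #6] limit_buy(price=103, qty=3): fills=none; bids=[#5:7@103 #6:3@103] asks=[-]

Answer: BIDS (highest first):
  #5: 7@103
  #6: 3@103
ASKS (lowest first):
  (empty)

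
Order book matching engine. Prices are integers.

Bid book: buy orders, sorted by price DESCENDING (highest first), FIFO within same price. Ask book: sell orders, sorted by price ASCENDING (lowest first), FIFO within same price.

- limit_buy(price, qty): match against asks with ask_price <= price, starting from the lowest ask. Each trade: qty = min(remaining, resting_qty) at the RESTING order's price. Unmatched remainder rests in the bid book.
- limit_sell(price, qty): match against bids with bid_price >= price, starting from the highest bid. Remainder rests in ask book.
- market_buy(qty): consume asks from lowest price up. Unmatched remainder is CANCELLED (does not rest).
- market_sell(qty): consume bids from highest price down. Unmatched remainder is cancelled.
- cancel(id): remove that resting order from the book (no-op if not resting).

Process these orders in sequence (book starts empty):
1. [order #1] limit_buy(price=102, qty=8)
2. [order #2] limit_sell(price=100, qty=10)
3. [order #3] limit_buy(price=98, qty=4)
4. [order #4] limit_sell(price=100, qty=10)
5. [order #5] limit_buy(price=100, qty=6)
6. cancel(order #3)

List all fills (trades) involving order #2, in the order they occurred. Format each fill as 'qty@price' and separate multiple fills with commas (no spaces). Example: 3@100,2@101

Answer: 8@102,2@100

Derivation:
After op 1 [order #1] limit_buy(price=102, qty=8): fills=none; bids=[#1:8@102] asks=[-]
After op 2 [order #2] limit_sell(price=100, qty=10): fills=#1x#2:8@102; bids=[-] asks=[#2:2@100]
After op 3 [order #3] limit_buy(price=98, qty=4): fills=none; bids=[#3:4@98] asks=[#2:2@100]
After op 4 [order #4] limit_sell(price=100, qty=10): fills=none; bids=[#3:4@98] asks=[#2:2@100 #4:10@100]
After op 5 [order #5] limit_buy(price=100, qty=6): fills=#5x#2:2@100 #5x#4:4@100; bids=[#3:4@98] asks=[#4:6@100]
After op 6 cancel(order #3): fills=none; bids=[-] asks=[#4:6@100]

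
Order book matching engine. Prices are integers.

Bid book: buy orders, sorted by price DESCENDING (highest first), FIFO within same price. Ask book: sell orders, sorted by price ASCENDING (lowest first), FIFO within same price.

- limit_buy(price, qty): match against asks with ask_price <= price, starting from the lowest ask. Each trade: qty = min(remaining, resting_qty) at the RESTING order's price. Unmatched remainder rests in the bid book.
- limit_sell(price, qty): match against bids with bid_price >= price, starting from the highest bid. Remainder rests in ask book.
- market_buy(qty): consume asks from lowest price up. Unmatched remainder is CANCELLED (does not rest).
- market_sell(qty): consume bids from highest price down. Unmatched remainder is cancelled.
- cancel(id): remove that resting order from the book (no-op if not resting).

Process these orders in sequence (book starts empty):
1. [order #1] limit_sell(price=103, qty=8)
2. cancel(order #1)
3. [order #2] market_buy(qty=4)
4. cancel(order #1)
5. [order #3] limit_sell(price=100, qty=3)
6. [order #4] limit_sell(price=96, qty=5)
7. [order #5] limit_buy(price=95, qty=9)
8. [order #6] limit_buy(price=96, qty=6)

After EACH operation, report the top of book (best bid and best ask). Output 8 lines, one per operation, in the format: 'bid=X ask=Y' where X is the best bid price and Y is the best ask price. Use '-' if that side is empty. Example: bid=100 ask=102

Answer: bid=- ask=103
bid=- ask=-
bid=- ask=-
bid=- ask=-
bid=- ask=100
bid=- ask=96
bid=95 ask=96
bid=96 ask=100

Derivation:
After op 1 [order #1] limit_sell(price=103, qty=8): fills=none; bids=[-] asks=[#1:8@103]
After op 2 cancel(order #1): fills=none; bids=[-] asks=[-]
After op 3 [order #2] market_buy(qty=4): fills=none; bids=[-] asks=[-]
After op 4 cancel(order #1): fills=none; bids=[-] asks=[-]
After op 5 [order #3] limit_sell(price=100, qty=3): fills=none; bids=[-] asks=[#3:3@100]
After op 6 [order #4] limit_sell(price=96, qty=5): fills=none; bids=[-] asks=[#4:5@96 #3:3@100]
After op 7 [order #5] limit_buy(price=95, qty=9): fills=none; bids=[#5:9@95] asks=[#4:5@96 #3:3@100]
After op 8 [order #6] limit_buy(price=96, qty=6): fills=#6x#4:5@96; bids=[#6:1@96 #5:9@95] asks=[#3:3@100]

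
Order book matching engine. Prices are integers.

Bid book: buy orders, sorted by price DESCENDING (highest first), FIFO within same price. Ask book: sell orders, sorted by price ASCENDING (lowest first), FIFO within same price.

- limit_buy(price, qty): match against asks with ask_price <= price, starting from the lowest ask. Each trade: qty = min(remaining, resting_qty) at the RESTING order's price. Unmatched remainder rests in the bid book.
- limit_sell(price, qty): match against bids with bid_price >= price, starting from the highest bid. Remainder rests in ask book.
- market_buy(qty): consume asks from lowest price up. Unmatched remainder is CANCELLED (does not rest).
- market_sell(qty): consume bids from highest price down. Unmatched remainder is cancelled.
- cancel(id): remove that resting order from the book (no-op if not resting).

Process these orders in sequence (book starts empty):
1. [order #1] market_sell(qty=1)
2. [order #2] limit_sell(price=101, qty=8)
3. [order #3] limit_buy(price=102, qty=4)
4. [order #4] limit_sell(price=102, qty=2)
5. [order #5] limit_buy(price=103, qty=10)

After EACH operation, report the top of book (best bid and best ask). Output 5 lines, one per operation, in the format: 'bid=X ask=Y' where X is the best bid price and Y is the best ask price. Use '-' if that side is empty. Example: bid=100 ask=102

Answer: bid=- ask=-
bid=- ask=101
bid=- ask=101
bid=- ask=101
bid=103 ask=-

Derivation:
After op 1 [order #1] market_sell(qty=1): fills=none; bids=[-] asks=[-]
After op 2 [order #2] limit_sell(price=101, qty=8): fills=none; bids=[-] asks=[#2:8@101]
After op 3 [order #3] limit_buy(price=102, qty=4): fills=#3x#2:4@101; bids=[-] asks=[#2:4@101]
After op 4 [order #4] limit_sell(price=102, qty=2): fills=none; bids=[-] asks=[#2:4@101 #4:2@102]
After op 5 [order #5] limit_buy(price=103, qty=10): fills=#5x#2:4@101 #5x#4:2@102; bids=[#5:4@103] asks=[-]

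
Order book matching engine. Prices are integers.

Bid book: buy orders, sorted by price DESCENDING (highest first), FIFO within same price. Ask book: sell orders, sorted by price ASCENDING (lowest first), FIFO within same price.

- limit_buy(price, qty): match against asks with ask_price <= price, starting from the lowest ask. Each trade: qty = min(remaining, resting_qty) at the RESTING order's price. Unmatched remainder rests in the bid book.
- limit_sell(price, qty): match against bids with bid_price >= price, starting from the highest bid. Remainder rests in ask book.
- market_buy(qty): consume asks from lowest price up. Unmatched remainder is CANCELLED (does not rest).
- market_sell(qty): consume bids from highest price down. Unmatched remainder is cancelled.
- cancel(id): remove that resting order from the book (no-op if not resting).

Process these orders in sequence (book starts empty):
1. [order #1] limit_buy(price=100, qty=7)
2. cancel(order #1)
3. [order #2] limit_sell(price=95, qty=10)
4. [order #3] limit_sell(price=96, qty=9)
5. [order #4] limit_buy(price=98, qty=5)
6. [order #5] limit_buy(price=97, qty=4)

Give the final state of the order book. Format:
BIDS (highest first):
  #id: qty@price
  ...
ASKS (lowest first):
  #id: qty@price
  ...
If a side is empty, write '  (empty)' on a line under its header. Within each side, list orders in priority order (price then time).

Answer: BIDS (highest first):
  (empty)
ASKS (lowest first):
  #2: 1@95
  #3: 9@96

Derivation:
After op 1 [order #1] limit_buy(price=100, qty=7): fills=none; bids=[#1:7@100] asks=[-]
After op 2 cancel(order #1): fills=none; bids=[-] asks=[-]
After op 3 [order #2] limit_sell(price=95, qty=10): fills=none; bids=[-] asks=[#2:10@95]
After op 4 [order #3] limit_sell(price=96, qty=9): fills=none; bids=[-] asks=[#2:10@95 #3:9@96]
After op 5 [order #4] limit_buy(price=98, qty=5): fills=#4x#2:5@95; bids=[-] asks=[#2:5@95 #3:9@96]
After op 6 [order #5] limit_buy(price=97, qty=4): fills=#5x#2:4@95; bids=[-] asks=[#2:1@95 #3:9@96]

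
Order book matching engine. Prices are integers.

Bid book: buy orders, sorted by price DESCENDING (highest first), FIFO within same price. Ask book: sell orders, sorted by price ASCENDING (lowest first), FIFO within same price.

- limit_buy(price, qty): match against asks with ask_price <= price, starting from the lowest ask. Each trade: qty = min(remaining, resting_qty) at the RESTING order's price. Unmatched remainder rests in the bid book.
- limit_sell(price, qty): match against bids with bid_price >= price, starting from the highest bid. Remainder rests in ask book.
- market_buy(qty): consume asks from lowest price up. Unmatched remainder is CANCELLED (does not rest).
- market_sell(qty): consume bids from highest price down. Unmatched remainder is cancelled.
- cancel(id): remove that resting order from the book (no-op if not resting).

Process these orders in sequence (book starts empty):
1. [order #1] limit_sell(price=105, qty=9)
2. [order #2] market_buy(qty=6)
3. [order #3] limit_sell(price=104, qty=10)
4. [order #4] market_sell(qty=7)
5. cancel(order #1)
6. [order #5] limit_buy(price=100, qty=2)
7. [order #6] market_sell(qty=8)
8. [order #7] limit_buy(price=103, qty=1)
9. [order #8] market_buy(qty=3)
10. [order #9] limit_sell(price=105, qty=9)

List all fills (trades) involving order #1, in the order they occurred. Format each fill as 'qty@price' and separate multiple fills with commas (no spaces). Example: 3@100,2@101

Answer: 6@105

Derivation:
After op 1 [order #1] limit_sell(price=105, qty=9): fills=none; bids=[-] asks=[#1:9@105]
After op 2 [order #2] market_buy(qty=6): fills=#2x#1:6@105; bids=[-] asks=[#1:3@105]
After op 3 [order #3] limit_sell(price=104, qty=10): fills=none; bids=[-] asks=[#3:10@104 #1:3@105]
After op 4 [order #4] market_sell(qty=7): fills=none; bids=[-] asks=[#3:10@104 #1:3@105]
After op 5 cancel(order #1): fills=none; bids=[-] asks=[#3:10@104]
After op 6 [order #5] limit_buy(price=100, qty=2): fills=none; bids=[#5:2@100] asks=[#3:10@104]
After op 7 [order #6] market_sell(qty=8): fills=#5x#6:2@100; bids=[-] asks=[#3:10@104]
After op 8 [order #7] limit_buy(price=103, qty=1): fills=none; bids=[#7:1@103] asks=[#3:10@104]
After op 9 [order #8] market_buy(qty=3): fills=#8x#3:3@104; bids=[#7:1@103] asks=[#3:7@104]
After op 10 [order #9] limit_sell(price=105, qty=9): fills=none; bids=[#7:1@103] asks=[#3:7@104 #9:9@105]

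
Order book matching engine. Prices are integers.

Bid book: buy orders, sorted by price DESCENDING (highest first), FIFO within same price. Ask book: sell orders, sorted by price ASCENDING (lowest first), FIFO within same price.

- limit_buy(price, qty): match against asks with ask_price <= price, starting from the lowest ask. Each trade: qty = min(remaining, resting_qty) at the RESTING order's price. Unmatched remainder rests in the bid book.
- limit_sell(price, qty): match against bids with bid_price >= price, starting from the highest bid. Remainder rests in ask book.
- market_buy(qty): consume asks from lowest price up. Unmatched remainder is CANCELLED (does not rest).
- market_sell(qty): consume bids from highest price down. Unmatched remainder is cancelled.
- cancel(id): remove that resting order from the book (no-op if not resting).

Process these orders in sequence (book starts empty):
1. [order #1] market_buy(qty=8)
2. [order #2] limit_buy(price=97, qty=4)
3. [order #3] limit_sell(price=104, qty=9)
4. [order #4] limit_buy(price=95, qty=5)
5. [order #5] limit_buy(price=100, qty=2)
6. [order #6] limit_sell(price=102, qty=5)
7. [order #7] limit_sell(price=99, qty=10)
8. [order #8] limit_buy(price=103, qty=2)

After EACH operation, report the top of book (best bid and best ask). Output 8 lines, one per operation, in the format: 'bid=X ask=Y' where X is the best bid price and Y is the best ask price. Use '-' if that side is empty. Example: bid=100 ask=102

Answer: bid=- ask=-
bid=97 ask=-
bid=97 ask=104
bid=97 ask=104
bid=100 ask=104
bid=100 ask=102
bid=97 ask=99
bid=97 ask=99

Derivation:
After op 1 [order #1] market_buy(qty=8): fills=none; bids=[-] asks=[-]
After op 2 [order #2] limit_buy(price=97, qty=4): fills=none; bids=[#2:4@97] asks=[-]
After op 3 [order #3] limit_sell(price=104, qty=9): fills=none; bids=[#2:4@97] asks=[#3:9@104]
After op 4 [order #4] limit_buy(price=95, qty=5): fills=none; bids=[#2:4@97 #4:5@95] asks=[#3:9@104]
After op 5 [order #5] limit_buy(price=100, qty=2): fills=none; bids=[#5:2@100 #2:4@97 #4:5@95] asks=[#3:9@104]
After op 6 [order #6] limit_sell(price=102, qty=5): fills=none; bids=[#5:2@100 #2:4@97 #4:5@95] asks=[#6:5@102 #3:9@104]
After op 7 [order #7] limit_sell(price=99, qty=10): fills=#5x#7:2@100; bids=[#2:4@97 #4:5@95] asks=[#7:8@99 #6:5@102 #3:9@104]
After op 8 [order #8] limit_buy(price=103, qty=2): fills=#8x#7:2@99; bids=[#2:4@97 #4:5@95] asks=[#7:6@99 #6:5@102 #3:9@104]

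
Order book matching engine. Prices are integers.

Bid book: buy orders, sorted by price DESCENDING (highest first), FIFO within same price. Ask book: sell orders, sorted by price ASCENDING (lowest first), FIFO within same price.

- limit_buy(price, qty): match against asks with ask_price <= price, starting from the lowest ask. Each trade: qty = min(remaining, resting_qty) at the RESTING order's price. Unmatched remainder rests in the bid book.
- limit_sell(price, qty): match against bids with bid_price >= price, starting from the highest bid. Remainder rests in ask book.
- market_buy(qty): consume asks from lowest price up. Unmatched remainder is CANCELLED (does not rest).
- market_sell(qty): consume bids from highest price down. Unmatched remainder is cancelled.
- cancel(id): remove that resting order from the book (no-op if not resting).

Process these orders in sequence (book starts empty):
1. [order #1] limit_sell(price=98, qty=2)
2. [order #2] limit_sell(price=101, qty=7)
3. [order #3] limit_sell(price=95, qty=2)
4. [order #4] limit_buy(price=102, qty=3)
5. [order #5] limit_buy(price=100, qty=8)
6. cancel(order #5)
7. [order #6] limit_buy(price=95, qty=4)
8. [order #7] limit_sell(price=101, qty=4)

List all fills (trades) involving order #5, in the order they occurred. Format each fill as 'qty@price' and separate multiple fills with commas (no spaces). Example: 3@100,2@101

Answer: 1@98

Derivation:
After op 1 [order #1] limit_sell(price=98, qty=2): fills=none; bids=[-] asks=[#1:2@98]
After op 2 [order #2] limit_sell(price=101, qty=7): fills=none; bids=[-] asks=[#1:2@98 #2:7@101]
After op 3 [order #3] limit_sell(price=95, qty=2): fills=none; bids=[-] asks=[#3:2@95 #1:2@98 #2:7@101]
After op 4 [order #4] limit_buy(price=102, qty=3): fills=#4x#3:2@95 #4x#1:1@98; bids=[-] asks=[#1:1@98 #2:7@101]
After op 5 [order #5] limit_buy(price=100, qty=8): fills=#5x#1:1@98; bids=[#5:7@100] asks=[#2:7@101]
After op 6 cancel(order #5): fills=none; bids=[-] asks=[#2:7@101]
After op 7 [order #6] limit_buy(price=95, qty=4): fills=none; bids=[#6:4@95] asks=[#2:7@101]
After op 8 [order #7] limit_sell(price=101, qty=4): fills=none; bids=[#6:4@95] asks=[#2:7@101 #7:4@101]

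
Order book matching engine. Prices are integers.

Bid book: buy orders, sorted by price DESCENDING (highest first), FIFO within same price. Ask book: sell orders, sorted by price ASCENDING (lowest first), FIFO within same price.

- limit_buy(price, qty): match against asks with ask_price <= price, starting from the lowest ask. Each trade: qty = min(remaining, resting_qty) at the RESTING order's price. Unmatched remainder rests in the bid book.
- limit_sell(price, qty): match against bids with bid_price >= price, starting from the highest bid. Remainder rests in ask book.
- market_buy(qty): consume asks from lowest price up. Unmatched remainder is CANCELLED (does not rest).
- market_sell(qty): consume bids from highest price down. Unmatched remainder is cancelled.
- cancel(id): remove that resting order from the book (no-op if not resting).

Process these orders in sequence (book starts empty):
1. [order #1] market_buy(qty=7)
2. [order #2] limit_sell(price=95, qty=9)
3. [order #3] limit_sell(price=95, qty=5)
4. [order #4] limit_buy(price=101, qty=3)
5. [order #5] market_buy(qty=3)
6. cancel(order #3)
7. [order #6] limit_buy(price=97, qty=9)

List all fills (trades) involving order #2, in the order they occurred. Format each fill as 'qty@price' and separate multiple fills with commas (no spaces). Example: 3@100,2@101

Answer: 3@95,3@95,3@95

Derivation:
After op 1 [order #1] market_buy(qty=7): fills=none; bids=[-] asks=[-]
After op 2 [order #2] limit_sell(price=95, qty=9): fills=none; bids=[-] asks=[#2:9@95]
After op 3 [order #3] limit_sell(price=95, qty=5): fills=none; bids=[-] asks=[#2:9@95 #3:5@95]
After op 4 [order #4] limit_buy(price=101, qty=3): fills=#4x#2:3@95; bids=[-] asks=[#2:6@95 #3:5@95]
After op 5 [order #5] market_buy(qty=3): fills=#5x#2:3@95; bids=[-] asks=[#2:3@95 #3:5@95]
After op 6 cancel(order #3): fills=none; bids=[-] asks=[#2:3@95]
After op 7 [order #6] limit_buy(price=97, qty=9): fills=#6x#2:3@95; bids=[#6:6@97] asks=[-]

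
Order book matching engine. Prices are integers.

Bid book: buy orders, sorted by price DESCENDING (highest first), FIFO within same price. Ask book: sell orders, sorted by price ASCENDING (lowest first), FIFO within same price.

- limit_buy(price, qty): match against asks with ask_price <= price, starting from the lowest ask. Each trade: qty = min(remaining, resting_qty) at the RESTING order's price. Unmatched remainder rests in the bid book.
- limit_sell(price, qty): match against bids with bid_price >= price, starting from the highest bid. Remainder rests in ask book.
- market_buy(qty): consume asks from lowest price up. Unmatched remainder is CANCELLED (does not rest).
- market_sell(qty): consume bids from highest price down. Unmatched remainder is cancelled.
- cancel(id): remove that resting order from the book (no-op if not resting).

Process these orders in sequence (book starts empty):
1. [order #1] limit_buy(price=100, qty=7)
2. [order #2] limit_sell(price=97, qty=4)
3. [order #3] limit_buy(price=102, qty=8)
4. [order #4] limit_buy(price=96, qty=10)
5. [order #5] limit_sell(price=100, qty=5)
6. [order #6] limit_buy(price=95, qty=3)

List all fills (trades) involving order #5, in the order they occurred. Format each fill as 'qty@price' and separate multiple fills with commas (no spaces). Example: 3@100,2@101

After op 1 [order #1] limit_buy(price=100, qty=7): fills=none; bids=[#1:7@100] asks=[-]
After op 2 [order #2] limit_sell(price=97, qty=4): fills=#1x#2:4@100; bids=[#1:3@100] asks=[-]
After op 3 [order #3] limit_buy(price=102, qty=8): fills=none; bids=[#3:8@102 #1:3@100] asks=[-]
After op 4 [order #4] limit_buy(price=96, qty=10): fills=none; bids=[#3:8@102 #1:3@100 #4:10@96] asks=[-]
After op 5 [order #5] limit_sell(price=100, qty=5): fills=#3x#5:5@102; bids=[#3:3@102 #1:3@100 #4:10@96] asks=[-]
After op 6 [order #6] limit_buy(price=95, qty=3): fills=none; bids=[#3:3@102 #1:3@100 #4:10@96 #6:3@95] asks=[-]

Answer: 5@102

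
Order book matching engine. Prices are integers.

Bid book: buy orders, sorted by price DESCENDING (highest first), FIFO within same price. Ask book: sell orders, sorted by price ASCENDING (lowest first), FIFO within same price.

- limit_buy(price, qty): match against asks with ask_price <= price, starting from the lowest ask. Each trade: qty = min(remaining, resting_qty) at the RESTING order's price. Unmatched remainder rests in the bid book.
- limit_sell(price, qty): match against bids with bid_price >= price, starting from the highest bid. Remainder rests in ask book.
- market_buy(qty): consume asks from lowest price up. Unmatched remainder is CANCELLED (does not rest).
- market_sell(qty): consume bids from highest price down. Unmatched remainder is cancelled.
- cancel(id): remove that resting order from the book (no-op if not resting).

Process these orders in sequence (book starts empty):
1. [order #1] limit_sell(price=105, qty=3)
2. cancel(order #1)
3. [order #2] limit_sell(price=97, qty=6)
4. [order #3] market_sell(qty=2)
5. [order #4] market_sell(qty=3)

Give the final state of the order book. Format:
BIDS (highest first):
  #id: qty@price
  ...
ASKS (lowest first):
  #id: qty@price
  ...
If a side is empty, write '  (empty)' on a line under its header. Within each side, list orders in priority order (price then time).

Answer: BIDS (highest first):
  (empty)
ASKS (lowest first):
  #2: 6@97

Derivation:
After op 1 [order #1] limit_sell(price=105, qty=3): fills=none; bids=[-] asks=[#1:3@105]
After op 2 cancel(order #1): fills=none; bids=[-] asks=[-]
After op 3 [order #2] limit_sell(price=97, qty=6): fills=none; bids=[-] asks=[#2:6@97]
After op 4 [order #3] market_sell(qty=2): fills=none; bids=[-] asks=[#2:6@97]
After op 5 [order #4] market_sell(qty=3): fills=none; bids=[-] asks=[#2:6@97]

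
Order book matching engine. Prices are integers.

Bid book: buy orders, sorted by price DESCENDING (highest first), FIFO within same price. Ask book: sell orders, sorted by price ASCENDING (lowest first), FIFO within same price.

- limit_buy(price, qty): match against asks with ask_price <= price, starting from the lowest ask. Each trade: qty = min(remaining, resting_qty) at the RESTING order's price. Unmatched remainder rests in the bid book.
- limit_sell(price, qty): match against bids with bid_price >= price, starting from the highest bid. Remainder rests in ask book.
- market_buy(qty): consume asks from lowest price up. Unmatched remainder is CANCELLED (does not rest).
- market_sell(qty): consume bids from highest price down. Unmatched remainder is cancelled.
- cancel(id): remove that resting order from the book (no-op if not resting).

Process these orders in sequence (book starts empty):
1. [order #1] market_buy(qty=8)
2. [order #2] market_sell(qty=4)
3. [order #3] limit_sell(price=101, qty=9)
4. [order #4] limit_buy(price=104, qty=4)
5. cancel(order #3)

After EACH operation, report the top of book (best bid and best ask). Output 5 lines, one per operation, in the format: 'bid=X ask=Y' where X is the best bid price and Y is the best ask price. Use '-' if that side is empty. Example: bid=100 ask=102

Answer: bid=- ask=-
bid=- ask=-
bid=- ask=101
bid=- ask=101
bid=- ask=-

Derivation:
After op 1 [order #1] market_buy(qty=8): fills=none; bids=[-] asks=[-]
After op 2 [order #2] market_sell(qty=4): fills=none; bids=[-] asks=[-]
After op 3 [order #3] limit_sell(price=101, qty=9): fills=none; bids=[-] asks=[#3:9@101]
After op 4 [order #4] limit_buy(price=104, qty=4): fills=#4x#3:4@101; bids=[-] asks=[#3:5@101]
After op 5 cancel(order #3): fills=none; bids=[-] asks=[-]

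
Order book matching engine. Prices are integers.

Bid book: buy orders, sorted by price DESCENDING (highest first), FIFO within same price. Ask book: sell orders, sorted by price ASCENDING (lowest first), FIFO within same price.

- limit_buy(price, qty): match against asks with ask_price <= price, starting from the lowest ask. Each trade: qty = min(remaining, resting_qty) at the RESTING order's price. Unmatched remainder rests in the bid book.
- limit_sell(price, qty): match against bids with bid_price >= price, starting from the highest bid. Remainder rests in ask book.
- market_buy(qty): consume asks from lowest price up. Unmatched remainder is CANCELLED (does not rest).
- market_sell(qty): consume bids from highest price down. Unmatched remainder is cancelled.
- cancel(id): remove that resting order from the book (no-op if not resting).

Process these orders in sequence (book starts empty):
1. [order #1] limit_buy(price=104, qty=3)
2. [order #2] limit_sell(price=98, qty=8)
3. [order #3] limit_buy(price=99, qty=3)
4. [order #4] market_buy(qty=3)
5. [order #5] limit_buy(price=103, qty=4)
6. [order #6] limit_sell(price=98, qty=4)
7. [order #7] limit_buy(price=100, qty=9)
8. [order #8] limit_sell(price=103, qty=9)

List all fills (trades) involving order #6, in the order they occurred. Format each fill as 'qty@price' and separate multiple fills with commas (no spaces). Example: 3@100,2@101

Answer: 4@103

Derivation:
After op 1 [order #1] limit_buy(price=104, qty=3): fills=none; bids=[#1:3@104] asks=[-]
After op 2 [order #2] limit_sell(price=98, qty=8): fills=#1x#2:3@104; bids=[-] asks=[#2:5@98]
After op 3 [order #3] limit_buy(price=99, qty=3): fills=#3x#2:3@98; bids=[-] asks=[#2:2@98]
After op 4 [order #4] market_buy(qty=3): fills=#4x#2:2@98; bids=[-] asks=[-]
After op 5 [order #5] limit_buy(price=103, qty=4): fills=none; bids=[#5:4@103] asks=[-]
After op 6 [order #6] limit_sell(price=98, qty=4): fills=#5x#6:4@103; bids=[-] asks=[-]
After op 7 [order #7] limit_buy(price=100, qty=9): fills=none; bids=[#7:9@100] asks=[-]
After op 8 [order #8] limit_sell(price=103, qty=9): fills=none; bids=[#7:9@100] asks=[#8:9@103]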